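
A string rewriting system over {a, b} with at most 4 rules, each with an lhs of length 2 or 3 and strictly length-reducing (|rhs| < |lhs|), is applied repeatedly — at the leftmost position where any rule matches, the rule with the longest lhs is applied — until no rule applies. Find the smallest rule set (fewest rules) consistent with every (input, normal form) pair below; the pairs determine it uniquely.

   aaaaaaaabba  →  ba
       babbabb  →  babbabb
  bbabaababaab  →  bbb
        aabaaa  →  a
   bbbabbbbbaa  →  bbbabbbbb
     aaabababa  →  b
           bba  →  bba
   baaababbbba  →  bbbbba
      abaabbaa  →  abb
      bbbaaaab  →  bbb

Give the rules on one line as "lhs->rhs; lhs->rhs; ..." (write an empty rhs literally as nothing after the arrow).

  | aaaaaaaabba => aaaaaabba => aaaabba => aabba => ba
  | babbabb
  | bbabaababaab => bbababaab => bbbaab => bbb
  | aabaaa => aaa => a

aa->; aab->; aba->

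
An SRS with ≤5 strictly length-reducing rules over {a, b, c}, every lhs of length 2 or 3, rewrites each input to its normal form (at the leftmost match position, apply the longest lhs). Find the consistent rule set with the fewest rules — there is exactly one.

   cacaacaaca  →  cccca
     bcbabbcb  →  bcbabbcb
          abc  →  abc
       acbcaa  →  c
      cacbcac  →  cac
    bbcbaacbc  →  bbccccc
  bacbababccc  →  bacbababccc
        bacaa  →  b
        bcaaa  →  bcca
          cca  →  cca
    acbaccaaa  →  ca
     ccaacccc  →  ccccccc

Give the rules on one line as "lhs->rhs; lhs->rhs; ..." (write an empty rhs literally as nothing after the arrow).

aa->c; acc->; baa->cc; cbc->cc

  | cacaacaaca => cacccaaca => ccaaca => cccca
  | bcbabbcb
  | abc
  | acbcaa => accaa => aa => c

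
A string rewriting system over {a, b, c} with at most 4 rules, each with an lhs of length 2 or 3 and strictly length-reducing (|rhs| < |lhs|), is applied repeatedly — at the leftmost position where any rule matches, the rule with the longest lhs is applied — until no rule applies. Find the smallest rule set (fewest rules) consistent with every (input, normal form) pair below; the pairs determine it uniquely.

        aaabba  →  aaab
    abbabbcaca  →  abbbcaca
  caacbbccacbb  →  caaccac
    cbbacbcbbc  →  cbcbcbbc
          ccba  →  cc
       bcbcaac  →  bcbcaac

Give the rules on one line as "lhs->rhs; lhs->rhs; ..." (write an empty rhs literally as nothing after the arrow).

acb->ac; ba->; ccc->cc

  | aaabba => aaab
  | abbabbcaca => abbbcaca
  | caacbbccacbb => caacbccacbb => caacccacbb => caaccacbb => caaccacb => caaccac
  | cbbacbcbbc => cbcbcbbc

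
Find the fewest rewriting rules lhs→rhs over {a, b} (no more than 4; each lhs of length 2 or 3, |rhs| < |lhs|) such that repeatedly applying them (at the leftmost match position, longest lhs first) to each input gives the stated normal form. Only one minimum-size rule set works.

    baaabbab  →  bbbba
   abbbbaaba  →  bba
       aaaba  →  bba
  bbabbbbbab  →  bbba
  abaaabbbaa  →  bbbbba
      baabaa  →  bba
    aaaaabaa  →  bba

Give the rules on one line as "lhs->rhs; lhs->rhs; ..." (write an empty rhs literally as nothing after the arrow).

aa->a; aaa->b; ab->a; aba->ba

  | baaabbab => bbbbab => bbbba
  | abbbbaaba => abbbaaba => abbaaba => abaaba => baaba => baba => bba
  | aaaba => bba
  | bbabbbbbab => bbabbbbab => bbabbbab => bbabbab => bbabab => bbbab => bbba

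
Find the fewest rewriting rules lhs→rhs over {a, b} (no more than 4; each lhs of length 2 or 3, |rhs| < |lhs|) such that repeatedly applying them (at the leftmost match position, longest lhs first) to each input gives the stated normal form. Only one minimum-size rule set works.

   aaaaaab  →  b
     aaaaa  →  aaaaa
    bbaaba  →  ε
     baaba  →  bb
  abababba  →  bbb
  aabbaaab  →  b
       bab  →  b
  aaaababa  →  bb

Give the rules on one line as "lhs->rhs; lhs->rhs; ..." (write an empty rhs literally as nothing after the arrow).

ab->b; aba->bb; ba->

  | aaaaaab => aaaaab => aaaab => aaab => aab => ab => b
  | aaaaa
  | bbaaba => baba => ba => ε
  | baaba => aba => bb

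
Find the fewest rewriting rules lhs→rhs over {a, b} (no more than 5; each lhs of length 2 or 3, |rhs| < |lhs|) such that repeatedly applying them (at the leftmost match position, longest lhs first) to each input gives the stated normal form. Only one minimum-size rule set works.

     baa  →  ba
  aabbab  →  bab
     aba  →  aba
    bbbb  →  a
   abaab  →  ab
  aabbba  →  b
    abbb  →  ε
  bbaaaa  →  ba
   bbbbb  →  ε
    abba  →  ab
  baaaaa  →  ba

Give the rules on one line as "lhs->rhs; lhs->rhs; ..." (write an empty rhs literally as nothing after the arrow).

aa->a; aab->; bb->a; bba->b

  | baa => ba
  | aabbab => bab
  | aba
  | bbbb => abb => aa => a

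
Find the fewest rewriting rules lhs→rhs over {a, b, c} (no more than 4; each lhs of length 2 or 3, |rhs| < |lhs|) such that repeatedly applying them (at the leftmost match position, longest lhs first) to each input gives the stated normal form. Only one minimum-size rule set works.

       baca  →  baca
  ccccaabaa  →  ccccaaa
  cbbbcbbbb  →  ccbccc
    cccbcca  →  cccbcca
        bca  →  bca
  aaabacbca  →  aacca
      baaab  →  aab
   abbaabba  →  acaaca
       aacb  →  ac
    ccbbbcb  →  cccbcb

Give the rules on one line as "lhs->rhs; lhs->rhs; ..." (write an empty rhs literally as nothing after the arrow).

acb->bb; baa->a; bb->c

  | baca
  | ccccaabaa => ccccaaa
  | cbbbcbbbb => ccbcbbbb => ccbccbb => ccbccc
  | cccbcca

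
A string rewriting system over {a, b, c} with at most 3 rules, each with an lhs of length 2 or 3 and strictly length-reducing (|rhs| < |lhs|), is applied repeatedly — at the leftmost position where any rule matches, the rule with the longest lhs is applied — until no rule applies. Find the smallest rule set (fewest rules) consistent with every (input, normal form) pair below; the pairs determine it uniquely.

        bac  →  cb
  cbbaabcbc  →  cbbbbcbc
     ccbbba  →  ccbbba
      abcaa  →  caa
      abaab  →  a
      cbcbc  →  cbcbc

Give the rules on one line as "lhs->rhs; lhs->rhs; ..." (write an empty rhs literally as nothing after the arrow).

  | bac => cb
  | cbbaabcbc => cbbbbcbc
  | ccbbba
  | abcaa => caa

ab->; baa->bb; bac->cb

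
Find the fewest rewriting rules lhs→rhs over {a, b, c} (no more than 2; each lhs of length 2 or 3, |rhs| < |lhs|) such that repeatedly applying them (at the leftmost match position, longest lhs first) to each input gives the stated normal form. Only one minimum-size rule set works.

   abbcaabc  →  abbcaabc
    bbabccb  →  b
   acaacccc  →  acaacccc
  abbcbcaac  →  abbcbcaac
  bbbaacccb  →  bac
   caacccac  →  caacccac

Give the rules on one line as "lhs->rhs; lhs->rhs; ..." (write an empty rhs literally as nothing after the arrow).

bba->; ccb->

  | abbcaabc
  | bbabccb => bccb => b
  | acaacccc
  | abbcbcaac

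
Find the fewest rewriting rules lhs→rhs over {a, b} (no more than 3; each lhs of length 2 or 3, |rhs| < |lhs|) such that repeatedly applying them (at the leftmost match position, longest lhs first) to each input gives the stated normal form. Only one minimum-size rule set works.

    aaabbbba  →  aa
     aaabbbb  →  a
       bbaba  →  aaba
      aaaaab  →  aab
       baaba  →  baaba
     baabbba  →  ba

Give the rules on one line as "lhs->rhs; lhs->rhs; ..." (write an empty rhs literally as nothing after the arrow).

aaa->; bb->a; bbb->bb

  | aaabbbba => bbbba => bbba => bba => aa
  | aaabbbb => bbbb => bbb => bb => a
  | bbaba => aaba
  | aaaaab => aab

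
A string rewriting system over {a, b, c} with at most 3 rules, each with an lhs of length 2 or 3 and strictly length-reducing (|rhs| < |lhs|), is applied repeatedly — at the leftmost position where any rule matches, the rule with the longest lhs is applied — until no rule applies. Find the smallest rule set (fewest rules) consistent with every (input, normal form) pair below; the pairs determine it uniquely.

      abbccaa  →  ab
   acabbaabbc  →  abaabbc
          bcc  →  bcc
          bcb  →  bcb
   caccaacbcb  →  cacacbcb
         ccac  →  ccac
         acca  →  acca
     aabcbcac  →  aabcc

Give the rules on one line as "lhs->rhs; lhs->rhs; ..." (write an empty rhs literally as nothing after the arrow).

  | abbccaa => abbca => ab
  | acabbaabbc => abaabbc
  | bcc
  | bcb

bca->; caa->a; cab->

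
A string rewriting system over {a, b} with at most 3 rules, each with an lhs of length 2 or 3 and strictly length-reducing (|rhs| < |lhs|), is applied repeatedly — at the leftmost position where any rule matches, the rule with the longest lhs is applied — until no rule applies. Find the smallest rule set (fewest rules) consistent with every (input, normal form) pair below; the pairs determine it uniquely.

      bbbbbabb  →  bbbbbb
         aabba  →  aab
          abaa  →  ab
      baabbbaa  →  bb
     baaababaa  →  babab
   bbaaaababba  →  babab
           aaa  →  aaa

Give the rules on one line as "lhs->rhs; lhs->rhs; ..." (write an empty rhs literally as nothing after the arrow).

  | bbbbbabb => bbbbbb
  | aabba => aab
  | abaa => ab
  | baabbbaa => bbbbaa => bbba => bb

baa->b; bba->b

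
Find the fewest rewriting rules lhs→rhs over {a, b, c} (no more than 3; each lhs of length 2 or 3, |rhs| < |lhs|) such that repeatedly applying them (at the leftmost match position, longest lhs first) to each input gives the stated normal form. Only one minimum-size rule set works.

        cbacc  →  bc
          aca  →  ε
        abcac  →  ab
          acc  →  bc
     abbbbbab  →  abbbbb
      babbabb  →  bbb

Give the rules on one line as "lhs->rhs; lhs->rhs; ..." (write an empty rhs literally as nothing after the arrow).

ac->b; ba->; cb->

  | cbacc => acc => bc
  | aca => ba => ε
  | abcac => abcb => ab
  | acc => bc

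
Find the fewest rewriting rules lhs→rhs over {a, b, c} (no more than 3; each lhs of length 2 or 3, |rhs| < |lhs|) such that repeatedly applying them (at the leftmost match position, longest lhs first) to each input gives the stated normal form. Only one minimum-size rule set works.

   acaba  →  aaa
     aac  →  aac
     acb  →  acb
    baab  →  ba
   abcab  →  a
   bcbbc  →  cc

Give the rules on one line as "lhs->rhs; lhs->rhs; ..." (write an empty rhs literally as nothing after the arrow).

  | acaba => aaa
  | aac
  | acb
  | baab => ba

ab->; bc->c; cab->a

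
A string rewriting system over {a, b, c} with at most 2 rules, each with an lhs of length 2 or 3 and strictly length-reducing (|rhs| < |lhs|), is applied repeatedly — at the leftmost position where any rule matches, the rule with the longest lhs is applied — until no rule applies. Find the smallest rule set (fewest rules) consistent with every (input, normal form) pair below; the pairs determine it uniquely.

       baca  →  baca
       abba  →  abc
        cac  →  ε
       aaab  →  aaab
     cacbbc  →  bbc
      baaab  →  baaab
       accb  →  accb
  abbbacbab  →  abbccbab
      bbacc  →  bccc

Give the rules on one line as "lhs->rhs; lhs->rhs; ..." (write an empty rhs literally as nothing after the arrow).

  | baca
  | abba => abc
  | cac => ε
  | aaab

bba->bc; cac->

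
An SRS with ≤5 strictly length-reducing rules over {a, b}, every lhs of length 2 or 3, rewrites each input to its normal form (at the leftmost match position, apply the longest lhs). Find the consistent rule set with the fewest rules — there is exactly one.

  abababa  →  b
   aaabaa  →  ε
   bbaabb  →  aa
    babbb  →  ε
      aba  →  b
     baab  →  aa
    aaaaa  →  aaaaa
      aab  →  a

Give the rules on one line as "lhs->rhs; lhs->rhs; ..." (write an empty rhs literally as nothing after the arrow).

  | abababa => bbaba => baaa => baa => ba => b
  | aaabaa => aaba => ab => ε
  | bbaabb => bbabb => baab => bab => aa
  | babbb => aabb => ab => ε

ab->; aba->b; ba->b; bab->aa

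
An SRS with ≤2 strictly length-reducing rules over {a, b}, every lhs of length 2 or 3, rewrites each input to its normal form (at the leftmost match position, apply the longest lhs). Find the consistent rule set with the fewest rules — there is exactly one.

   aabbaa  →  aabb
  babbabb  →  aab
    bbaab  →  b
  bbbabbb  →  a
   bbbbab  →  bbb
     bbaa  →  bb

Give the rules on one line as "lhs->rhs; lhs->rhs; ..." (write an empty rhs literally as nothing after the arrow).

ba->b; bab->a

  | aabbaa => aabba => aabb
  | babbabb => ababb => aab
  | bbaab => bbab => ba => b
  | bbbabbb => bbabb => bab => a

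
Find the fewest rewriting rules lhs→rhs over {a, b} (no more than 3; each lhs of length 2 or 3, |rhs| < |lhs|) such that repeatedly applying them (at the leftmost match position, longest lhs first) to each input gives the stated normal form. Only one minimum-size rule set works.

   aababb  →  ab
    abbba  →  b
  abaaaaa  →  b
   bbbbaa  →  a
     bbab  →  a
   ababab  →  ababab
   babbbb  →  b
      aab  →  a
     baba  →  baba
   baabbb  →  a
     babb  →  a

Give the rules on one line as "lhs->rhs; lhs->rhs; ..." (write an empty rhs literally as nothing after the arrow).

  | aababb => bbabb => aabb => bbb => ab
  | abbba => aaba => bba => aa => b
  | abaaaaa => abbaaa => aaaaa => baaa => bba => aa => b
  | bbbbaa => abbaa => aaaa => baa => bb => a

aa->b; bb->a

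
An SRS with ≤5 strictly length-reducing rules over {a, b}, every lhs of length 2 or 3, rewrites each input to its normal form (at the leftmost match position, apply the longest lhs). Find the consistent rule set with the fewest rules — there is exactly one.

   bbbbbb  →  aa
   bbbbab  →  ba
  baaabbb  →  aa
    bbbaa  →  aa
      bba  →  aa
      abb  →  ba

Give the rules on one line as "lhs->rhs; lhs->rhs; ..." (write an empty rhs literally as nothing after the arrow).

  | bbbbbb => abbbb => babb => bba => aa
  | bbbbab => abbab => baab => ba
  | baaabbb => bbbbbb => abbbb => babb => bba => aa
  | bbbaa => abaa => aa

aaa->bb; ab->; abb->ba; bb->a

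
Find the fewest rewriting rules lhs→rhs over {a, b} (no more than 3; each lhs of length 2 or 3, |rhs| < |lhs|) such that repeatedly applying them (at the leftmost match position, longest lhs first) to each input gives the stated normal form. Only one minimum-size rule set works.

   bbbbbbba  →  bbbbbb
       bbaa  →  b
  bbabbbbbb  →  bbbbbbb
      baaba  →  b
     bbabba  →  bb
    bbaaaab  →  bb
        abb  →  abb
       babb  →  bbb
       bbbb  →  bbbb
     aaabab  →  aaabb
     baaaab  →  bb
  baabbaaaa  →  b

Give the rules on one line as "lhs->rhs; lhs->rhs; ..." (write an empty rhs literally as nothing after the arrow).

ba->b; bba->b

  | bbbbbbba => bbbbbb
  | bbaa => ba => b
  | bbabbbbbb => bbbbbbb
  | baaba => baba => bba => b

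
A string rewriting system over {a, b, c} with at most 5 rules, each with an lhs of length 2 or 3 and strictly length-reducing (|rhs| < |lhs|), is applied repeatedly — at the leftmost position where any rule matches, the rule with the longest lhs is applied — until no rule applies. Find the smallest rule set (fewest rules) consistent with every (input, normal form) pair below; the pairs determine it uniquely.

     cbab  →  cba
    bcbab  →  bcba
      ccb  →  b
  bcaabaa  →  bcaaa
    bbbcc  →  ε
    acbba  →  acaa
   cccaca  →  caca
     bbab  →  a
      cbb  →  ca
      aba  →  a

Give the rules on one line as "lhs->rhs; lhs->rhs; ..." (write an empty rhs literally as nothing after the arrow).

  | cbab => cba
  | bcbab => bcba
  | ccb => b
  | bcaabaa => bcaaa

ab->; bab->ba; bb->a; cc->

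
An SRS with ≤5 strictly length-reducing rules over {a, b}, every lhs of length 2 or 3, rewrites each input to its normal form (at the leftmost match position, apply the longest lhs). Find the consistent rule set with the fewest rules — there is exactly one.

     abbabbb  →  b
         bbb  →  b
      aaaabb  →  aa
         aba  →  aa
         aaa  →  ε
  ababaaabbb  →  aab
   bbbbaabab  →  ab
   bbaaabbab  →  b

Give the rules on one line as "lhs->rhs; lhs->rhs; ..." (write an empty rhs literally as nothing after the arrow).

  | abbabbb => aaabbb => bbb => b
  | bbb => b
  | aaaabb => abb => aa
  | aba => aa

aaa->; ba->a; bb->a; bbb->b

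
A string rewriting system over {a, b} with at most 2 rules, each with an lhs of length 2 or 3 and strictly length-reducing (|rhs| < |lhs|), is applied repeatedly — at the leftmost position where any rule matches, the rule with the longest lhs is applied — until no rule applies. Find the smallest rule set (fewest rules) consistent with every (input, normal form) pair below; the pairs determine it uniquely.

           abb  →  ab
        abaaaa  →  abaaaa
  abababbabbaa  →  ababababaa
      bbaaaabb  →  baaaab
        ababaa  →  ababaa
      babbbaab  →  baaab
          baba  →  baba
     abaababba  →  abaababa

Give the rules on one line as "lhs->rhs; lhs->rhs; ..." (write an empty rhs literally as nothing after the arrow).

  | abb => ab
  | abaaaa
  | abababbabbaa => ababababbaa => ababababaa
  | bbaaaabb => baaaabb => baaaab

bb->b; bbb->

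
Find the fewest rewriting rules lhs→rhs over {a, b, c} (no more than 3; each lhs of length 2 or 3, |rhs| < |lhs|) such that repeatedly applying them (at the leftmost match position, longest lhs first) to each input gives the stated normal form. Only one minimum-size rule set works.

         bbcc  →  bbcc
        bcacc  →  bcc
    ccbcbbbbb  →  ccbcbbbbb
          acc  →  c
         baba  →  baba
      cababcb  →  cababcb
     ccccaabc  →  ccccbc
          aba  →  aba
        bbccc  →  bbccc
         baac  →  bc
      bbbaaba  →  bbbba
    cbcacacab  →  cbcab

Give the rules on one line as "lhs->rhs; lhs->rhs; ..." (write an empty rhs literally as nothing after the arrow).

  | bbcc
  | bcacc => bcc
  | ccbcbbbbb
  | acc => c

aa->; ac->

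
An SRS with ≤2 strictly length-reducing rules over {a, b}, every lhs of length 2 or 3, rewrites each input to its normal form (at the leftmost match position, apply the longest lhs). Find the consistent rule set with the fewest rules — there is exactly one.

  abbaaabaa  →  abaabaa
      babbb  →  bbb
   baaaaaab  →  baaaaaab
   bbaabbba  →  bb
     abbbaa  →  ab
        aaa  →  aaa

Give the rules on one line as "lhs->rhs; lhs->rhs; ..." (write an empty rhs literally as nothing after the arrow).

  | abbaaabaa => abaabaa
  | babbb => bbb
  | baaaaaab
  | bbaabbba => babbba => bbba => bb

bab->b; bba->b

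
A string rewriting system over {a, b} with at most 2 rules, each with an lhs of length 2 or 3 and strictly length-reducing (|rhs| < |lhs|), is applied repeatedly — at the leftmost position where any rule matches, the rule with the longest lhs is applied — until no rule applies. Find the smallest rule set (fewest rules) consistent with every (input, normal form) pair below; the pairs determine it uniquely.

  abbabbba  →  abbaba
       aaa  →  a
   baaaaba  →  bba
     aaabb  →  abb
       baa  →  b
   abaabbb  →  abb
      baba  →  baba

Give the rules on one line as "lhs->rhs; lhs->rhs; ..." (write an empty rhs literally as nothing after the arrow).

  | abbabbba => abbaba
  | aaa => a
  | baaaaba => baaba => bba
  | aaabb => abb

aa->; bbb->b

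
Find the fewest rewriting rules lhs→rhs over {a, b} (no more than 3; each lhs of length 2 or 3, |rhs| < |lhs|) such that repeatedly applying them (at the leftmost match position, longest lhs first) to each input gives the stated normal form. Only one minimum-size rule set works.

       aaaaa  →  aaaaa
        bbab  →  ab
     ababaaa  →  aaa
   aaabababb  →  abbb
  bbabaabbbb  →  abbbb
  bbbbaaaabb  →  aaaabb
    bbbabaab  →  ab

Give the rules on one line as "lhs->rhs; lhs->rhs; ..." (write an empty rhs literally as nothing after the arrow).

  | aaaaa
  | bbab => bab => ab
  | ababaaa => bbaaa => baaa => aaa
  | aaabababb => aabbabb => aababb => abbb

aba->b; ba->a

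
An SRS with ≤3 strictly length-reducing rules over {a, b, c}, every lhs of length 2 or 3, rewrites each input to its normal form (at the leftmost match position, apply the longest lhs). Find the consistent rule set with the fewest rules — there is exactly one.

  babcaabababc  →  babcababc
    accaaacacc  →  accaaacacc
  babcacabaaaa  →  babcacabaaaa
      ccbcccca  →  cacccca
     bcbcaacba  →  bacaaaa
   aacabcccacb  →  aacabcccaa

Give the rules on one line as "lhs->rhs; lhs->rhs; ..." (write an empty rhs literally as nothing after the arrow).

  | babcaabababc => babcababc
  | accaaacacc
  | babcacabaaaa
  | ccbcccca => cacccca

aab->; cb->a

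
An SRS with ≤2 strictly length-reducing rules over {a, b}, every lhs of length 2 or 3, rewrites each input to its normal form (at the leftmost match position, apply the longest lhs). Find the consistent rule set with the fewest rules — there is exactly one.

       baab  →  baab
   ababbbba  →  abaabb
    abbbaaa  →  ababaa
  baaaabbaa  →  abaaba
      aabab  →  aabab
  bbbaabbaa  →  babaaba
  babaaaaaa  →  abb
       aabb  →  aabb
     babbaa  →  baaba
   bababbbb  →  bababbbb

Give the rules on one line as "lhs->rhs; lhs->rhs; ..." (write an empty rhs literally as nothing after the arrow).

aaa->ba; bba->ab

  | baab
  | ababbbba => ababbab => abaabb
  | abbbaaa => ababaa
  | baaaabbaa => bbaabbaa => ababbaa => abaaba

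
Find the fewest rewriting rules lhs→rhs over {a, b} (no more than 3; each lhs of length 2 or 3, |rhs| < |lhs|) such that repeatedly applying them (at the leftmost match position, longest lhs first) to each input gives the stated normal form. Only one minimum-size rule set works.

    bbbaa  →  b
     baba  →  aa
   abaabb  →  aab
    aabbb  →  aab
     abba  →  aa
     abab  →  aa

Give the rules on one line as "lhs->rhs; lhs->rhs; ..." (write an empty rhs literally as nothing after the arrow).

  | bbbaa => baa => ba => b
  | baba => aa
  | abaabb => ababb => aab
  | aabbb => aab

ba->b; bab->a; bb->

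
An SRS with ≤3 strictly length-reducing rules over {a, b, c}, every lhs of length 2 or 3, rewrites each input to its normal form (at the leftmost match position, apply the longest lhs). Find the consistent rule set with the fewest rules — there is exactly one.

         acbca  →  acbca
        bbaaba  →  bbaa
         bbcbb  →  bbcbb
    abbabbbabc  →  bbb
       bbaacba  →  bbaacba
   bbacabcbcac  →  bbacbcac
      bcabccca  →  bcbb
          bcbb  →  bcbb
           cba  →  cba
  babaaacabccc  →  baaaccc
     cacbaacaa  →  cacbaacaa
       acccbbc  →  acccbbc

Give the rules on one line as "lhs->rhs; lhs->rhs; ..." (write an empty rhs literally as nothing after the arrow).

ab->; abc->; cca->bb

  | acbca
  | bbaaba => bbaa
  | bbcbb
  | abbabbbabc => babbbabc => bbbabc => bbb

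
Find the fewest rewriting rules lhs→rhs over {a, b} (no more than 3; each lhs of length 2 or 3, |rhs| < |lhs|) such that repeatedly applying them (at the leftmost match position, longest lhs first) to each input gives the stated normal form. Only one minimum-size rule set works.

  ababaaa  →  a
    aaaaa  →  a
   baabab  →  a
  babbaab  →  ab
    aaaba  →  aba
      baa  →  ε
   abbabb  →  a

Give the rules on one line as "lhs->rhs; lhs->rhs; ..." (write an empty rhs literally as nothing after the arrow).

aa->a; baa->; bab->a

  | ababaaa => aaaaa => aaaa => aaa => aa => a
  | aaaaa => aaaa => aaa => aa => a
  | baabab => bab => a
  | babbaab => abaab => ab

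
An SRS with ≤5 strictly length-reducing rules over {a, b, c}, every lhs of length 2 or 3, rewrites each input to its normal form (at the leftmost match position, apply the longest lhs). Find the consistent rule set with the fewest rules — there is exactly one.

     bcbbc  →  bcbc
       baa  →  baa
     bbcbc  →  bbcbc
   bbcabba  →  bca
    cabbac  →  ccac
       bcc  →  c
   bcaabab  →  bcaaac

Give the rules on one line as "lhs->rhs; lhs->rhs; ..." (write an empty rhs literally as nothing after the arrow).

abb->c; bab->ac; bcc->c; cbb->cb

  | bcbbc => bcbc
  | baa
  | bbcbc
  | bbcabba => bbcca => bca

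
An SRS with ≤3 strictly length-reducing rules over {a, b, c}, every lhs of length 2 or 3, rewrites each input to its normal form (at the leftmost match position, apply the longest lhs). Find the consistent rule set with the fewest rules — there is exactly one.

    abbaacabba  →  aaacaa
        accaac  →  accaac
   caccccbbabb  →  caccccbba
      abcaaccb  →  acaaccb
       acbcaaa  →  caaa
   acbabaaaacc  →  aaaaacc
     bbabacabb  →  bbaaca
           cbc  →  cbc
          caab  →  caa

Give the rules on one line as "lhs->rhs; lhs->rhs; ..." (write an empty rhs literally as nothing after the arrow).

  | abbaacabba => abaacabba => aaacabba => aaacaba => aaacaa
  | accaac
  | caccccbbabb => caccccbbab => caccccbba
  | abcaaccb => acaaccb

ab->a; acb->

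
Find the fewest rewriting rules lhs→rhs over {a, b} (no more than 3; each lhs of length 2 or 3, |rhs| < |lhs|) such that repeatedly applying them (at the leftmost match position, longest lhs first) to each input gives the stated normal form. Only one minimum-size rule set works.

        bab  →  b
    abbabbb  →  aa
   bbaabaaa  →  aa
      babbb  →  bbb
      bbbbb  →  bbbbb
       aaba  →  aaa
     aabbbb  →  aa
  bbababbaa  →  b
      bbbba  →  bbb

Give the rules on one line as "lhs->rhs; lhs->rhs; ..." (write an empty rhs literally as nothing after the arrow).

ab->a; ba->

  | bab => b
  | abbabbb => ababbb => aabbb => aabb => aab => aa
  | bbaabaaa => babaaa => baaa => aa
  | babbb => bbb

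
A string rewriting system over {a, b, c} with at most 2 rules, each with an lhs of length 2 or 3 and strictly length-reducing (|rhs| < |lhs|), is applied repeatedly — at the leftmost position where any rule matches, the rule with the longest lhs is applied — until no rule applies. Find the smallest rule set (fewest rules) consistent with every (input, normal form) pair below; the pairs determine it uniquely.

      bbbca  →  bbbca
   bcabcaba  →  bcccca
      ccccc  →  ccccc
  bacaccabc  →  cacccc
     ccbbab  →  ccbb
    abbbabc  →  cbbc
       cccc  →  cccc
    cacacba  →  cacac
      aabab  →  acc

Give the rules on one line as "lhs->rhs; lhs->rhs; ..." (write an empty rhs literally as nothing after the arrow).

ab->c; ba->

  | bbbca
  | bcabcaba => bcccaba => bcccca
  | ccccc
  | bacaccabc => caccabc => cacccc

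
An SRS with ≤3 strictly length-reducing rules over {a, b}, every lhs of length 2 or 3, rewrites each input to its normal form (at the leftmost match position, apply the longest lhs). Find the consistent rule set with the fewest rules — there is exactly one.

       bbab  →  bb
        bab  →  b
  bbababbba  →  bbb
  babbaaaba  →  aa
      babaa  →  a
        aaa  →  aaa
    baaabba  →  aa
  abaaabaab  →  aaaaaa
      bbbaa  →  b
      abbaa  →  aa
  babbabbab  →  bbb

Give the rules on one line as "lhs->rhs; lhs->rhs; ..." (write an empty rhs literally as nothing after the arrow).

ab->a; abb->; ba->

  | bbab => bb
  | bab => b
  | bbababbba => bbabbba => bbbba => bbb
  | babbaaaba => bbaaaba => baaba => aba => aa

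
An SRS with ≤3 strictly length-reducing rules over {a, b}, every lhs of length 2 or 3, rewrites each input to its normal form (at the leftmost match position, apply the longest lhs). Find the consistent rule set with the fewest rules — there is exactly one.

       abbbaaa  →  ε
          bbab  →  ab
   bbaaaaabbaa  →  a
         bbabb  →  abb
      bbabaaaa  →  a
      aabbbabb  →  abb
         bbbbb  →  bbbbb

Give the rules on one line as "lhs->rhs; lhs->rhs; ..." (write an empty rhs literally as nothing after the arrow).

aa->; ba->a

  | abbbaaa => abbaaa => abaaa => aaaa => aa => ε
  | bbab => bab => ab
  | bbaaaaabbaa => baaaaabbaa => aaaaabbaa => aaabbaa => abbaa => abaa => aaa => a
  | bbabb => babb => abb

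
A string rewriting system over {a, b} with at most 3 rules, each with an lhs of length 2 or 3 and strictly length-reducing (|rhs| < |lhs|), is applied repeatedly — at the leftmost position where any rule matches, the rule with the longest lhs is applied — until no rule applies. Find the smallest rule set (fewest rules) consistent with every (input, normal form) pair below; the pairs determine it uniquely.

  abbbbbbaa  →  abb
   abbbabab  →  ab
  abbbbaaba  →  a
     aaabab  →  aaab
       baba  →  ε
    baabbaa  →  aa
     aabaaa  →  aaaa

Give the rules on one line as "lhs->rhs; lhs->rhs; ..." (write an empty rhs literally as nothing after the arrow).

ba->; bba->

  | abbbbbbaa => abbbba => abb
  | abbbabab => abbab => ab
  | abbbbaaba => abbaba => aba => a
  | aaabab => aaab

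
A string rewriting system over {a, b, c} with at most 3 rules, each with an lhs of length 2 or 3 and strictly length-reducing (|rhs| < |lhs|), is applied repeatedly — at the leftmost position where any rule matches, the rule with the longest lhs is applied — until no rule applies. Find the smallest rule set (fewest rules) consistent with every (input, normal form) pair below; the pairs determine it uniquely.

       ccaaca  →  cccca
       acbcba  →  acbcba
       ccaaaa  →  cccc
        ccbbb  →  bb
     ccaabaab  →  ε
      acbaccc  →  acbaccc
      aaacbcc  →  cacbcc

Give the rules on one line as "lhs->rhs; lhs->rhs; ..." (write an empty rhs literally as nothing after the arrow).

aa->c; ccb->

  | ccaaca => cccca
  | acbcba
  | ccaaaa => cccaa => cccc
  | ccbbb => bb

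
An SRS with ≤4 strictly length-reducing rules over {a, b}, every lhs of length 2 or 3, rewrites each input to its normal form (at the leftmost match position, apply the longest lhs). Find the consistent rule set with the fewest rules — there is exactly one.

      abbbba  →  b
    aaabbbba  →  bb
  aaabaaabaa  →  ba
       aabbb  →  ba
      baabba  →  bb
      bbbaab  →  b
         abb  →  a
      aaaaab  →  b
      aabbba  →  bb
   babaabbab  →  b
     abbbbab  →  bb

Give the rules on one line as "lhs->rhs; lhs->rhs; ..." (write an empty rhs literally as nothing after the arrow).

  | abbbba => abbba => abba => aba => aa => b
  | aaabbbba => babbbba => babbba => babba => baba => baa => bb
  | aaabaaabaa => babaaabaa => baaaabaa => bbaabaa => abaa => aaa => ba
  | aabbb => bbbb => bab => ba

aa->b; ab->a; bba->; bbb->ba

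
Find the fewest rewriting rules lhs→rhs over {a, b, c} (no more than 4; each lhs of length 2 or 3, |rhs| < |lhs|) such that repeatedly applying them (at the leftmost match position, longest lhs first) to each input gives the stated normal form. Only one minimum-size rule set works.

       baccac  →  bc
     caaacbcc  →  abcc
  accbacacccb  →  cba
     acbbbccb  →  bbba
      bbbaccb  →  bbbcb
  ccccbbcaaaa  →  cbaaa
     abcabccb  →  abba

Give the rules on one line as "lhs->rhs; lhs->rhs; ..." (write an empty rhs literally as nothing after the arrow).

  | baccac => bcac => bc
  | caaacbcc => aacbcc => abcc
  | accbacacccb => cbacacccb => cbacccb => cbccb => cba
  | acbbbccb => bbbccb => bbba

ac->; ca->; ccb->a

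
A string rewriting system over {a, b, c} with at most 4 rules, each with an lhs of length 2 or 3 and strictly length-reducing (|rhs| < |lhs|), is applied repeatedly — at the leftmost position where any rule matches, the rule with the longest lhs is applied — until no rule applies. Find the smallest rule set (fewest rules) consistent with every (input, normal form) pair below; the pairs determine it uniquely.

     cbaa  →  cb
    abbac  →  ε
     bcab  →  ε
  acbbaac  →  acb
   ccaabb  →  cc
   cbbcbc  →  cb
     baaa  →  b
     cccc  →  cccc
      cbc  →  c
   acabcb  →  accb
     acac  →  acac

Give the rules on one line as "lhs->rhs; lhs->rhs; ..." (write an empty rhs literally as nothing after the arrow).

  | cbaa => cba => cb
  | abbac => bac => bc => ε
  | bcab => ab => ε
  | acbbaac => acbbac => acbbc => acb

ab->; ba->b; bc->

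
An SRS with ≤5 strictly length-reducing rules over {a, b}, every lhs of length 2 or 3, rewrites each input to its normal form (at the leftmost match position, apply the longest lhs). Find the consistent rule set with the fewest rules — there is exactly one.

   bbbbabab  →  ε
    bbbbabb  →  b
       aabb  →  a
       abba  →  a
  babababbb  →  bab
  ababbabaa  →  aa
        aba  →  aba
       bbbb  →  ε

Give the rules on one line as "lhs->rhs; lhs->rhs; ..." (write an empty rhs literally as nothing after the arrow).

  | bbbbabab => bbabab => bbab => bb => ε
  | bbbbabb => bbabb => bbb => b
  | aabb => a
  | abba => a

abb->; baa->a; bb->; bba->b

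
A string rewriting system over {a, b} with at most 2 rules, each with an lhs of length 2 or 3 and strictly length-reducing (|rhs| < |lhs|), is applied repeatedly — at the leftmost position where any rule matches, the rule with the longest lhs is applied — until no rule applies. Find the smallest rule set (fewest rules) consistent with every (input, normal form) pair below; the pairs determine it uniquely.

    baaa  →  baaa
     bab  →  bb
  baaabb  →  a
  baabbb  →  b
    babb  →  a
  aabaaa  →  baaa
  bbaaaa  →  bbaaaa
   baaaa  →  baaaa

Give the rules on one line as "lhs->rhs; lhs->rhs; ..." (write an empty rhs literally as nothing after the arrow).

ab->b; bbb->a

  | baaa
  | bab => bb
  | baaabb => baabb => babb => bbb => a
  | baabbb => babbb => bbbb => ab => b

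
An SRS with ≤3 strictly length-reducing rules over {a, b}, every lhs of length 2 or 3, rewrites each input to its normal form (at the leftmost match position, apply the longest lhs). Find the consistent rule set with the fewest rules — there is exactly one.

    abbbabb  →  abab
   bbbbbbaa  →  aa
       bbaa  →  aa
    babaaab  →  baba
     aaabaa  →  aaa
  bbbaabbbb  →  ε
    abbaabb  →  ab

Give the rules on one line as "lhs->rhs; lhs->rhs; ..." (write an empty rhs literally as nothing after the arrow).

aab->; abb->ab; bb->

  | abbbabb => abbabb => ababb => abab
  | bbbbbbaa => bbbbaa => bbaa => aa
  | bbaa => aa
  | babaaab => baba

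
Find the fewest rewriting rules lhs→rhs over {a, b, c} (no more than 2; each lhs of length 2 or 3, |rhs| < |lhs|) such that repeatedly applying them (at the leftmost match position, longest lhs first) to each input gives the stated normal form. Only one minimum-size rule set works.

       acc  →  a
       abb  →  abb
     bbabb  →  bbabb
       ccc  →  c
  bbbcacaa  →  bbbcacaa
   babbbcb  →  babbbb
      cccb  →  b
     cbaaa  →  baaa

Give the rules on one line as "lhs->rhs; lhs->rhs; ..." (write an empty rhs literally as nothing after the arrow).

cb->b; cc->

  | acc => a
  | abb
  | bbabb
  | ccc => c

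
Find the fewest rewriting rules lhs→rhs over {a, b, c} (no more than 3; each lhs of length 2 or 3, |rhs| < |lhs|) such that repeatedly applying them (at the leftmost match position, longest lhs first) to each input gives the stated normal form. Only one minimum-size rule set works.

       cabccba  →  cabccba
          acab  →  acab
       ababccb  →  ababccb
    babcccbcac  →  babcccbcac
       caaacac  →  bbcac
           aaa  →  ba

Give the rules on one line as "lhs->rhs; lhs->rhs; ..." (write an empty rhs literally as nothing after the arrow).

  | cabccba
  | acab
  | ababccb
  | babcccbcac

aa->b; caa->ba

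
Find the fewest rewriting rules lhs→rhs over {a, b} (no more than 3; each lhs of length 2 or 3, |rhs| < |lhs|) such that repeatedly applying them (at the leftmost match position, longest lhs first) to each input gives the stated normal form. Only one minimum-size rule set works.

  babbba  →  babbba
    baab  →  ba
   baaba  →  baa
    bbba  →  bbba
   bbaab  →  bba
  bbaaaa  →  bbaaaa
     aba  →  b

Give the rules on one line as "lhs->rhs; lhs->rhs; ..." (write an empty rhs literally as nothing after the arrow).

  | babbba
  | baab => ba
  | baaba => baa
  | bbba

aab->a; aba->b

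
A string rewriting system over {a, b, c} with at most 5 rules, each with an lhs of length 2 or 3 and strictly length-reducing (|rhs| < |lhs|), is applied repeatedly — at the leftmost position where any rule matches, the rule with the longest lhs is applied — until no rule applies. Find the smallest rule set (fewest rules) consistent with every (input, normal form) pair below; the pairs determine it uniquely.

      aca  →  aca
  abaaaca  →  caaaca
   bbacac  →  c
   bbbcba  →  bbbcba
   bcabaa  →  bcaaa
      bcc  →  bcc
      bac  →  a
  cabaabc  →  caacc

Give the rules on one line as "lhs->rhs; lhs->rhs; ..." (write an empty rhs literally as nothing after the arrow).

  | aca
  | abaaaca => caaaca
  | bbacac => baac => c
  | bbbcba

ab->c; baa->; bac->a; cab->ca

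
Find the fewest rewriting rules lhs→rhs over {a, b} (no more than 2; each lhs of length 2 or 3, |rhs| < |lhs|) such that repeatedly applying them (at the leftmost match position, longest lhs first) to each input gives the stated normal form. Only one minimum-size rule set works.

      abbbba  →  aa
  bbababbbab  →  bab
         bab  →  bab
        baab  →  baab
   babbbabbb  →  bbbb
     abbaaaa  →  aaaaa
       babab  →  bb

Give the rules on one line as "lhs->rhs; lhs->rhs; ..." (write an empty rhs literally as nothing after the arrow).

  | abbbba => abba => aa
  | bbababbbab => ababbbab => bbbab => bab
  | bab
  | baab

aba->; bba->a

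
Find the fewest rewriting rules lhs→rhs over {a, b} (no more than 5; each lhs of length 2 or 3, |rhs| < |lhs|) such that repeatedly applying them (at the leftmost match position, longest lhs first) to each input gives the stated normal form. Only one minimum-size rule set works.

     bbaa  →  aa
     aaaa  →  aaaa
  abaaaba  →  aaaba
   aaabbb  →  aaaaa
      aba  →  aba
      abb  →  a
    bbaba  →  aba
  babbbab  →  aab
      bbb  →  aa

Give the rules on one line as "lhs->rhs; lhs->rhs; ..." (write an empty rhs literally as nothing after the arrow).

  | bbaa => aa
  | aaaa
  | abaaaba => aaaba
  | aaabbb => aaaaa

baa->a; bab->a; bb->; bbb->aa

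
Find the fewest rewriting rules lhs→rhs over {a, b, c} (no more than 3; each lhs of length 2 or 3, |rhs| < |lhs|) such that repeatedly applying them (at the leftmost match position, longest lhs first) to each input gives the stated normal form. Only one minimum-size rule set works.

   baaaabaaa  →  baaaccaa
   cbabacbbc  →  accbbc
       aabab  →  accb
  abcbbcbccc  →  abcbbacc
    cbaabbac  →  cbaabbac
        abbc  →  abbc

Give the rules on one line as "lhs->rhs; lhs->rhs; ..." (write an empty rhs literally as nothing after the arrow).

aba->cc; cbc->a

  | baaaabaaa => baaaccaa
  | cbabacbbc => cbcccbbc => accbbc
  | aabab => accb
  | abcbbcbccc => abcbbacc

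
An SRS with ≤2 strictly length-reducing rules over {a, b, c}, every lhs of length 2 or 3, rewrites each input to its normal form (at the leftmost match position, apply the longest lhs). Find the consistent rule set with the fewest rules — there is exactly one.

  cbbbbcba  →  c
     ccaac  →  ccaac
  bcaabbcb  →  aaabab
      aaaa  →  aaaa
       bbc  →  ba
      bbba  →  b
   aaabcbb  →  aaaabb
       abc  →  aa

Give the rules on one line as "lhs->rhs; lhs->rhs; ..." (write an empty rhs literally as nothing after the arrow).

bba->; bc->a

  | cbbbbcba => cbbbaba => cbba => c
  | ccaac
  | bcaabbcb => aaabbcb => aaabab
  | aaaa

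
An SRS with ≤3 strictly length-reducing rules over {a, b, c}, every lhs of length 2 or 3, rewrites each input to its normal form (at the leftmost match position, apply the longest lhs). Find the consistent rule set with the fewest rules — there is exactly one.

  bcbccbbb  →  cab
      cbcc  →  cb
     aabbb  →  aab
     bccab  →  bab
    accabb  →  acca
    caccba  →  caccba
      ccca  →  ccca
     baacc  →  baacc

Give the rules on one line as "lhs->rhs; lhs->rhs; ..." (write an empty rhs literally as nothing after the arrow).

  | bcbccbbb => bbccbbb => ccbbb => cab
  | cbcc => cbc => cb
  | aabbb => aab
  | bccab => bcab => bab

bb->; bc->b; cbb->a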